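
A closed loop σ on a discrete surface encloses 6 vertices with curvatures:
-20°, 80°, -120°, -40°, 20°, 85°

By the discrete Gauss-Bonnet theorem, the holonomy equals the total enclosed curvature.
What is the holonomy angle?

Holonomy = total enclosed curvature = (-20°) + 80° + (-120°) + (-40°) + 20° + 85° = 5°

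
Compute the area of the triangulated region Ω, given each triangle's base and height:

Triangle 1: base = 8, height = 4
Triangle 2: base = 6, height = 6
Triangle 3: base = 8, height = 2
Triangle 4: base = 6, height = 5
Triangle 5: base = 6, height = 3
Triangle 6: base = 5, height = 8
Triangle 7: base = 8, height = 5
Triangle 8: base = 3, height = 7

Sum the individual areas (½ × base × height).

(1/2)×8×4 + (1/2)×6×6 + (1/2)×8×2 + (1/2)×6×5 + (1/2)×6×3 + (1/2)×5×8 + (1/2)×8×5 + (1/2)×3×7 = 116.5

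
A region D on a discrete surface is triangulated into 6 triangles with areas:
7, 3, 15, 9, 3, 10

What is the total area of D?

7 + 3 + 15 + 9 + 3 + 10 = 47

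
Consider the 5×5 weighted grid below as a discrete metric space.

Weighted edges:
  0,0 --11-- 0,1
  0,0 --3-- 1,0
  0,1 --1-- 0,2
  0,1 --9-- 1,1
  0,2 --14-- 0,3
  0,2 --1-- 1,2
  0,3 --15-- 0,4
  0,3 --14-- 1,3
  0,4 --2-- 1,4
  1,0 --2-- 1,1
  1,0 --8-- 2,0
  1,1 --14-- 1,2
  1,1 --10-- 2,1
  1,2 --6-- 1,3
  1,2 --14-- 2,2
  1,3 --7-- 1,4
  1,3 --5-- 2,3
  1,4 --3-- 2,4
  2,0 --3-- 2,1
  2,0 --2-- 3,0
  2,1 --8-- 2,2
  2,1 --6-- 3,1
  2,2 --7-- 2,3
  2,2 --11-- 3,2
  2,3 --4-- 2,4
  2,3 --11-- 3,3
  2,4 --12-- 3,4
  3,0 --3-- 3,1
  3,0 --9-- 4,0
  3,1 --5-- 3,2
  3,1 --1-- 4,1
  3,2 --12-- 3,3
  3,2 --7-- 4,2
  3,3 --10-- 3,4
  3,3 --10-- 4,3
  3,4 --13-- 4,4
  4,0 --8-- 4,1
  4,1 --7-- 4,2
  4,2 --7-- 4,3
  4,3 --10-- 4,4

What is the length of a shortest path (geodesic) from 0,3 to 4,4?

Shortest path: 0,3 → 0,4 → 1,4 → 2,4 → 3,4 → 4,4, total weight = 45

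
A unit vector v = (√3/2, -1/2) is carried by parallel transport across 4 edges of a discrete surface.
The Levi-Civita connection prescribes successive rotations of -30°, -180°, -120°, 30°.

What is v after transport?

Total rotation: (-30°) + (-180°) + (-120°) + 30° = -300° ≡ 60° (mod 360°). Final vector: (0.8660, 0.5000)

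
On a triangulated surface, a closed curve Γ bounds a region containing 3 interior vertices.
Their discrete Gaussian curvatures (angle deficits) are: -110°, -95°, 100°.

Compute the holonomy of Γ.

Holonomy = total enclosed curvature = (-110°) + (-95°) + 100° = -105°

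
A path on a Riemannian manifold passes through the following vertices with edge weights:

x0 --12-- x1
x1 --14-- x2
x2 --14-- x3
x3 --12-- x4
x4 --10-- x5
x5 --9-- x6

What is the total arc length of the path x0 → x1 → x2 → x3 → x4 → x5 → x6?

Arc length = 12 + 14 + 14 + 12 + 10 + 9 = 71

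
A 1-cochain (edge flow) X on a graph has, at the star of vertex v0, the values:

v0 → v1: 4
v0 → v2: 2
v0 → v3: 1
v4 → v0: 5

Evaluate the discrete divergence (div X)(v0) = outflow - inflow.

Divergence = sum of outgoing flows = 4 + 2 + 1 + (-5) = 2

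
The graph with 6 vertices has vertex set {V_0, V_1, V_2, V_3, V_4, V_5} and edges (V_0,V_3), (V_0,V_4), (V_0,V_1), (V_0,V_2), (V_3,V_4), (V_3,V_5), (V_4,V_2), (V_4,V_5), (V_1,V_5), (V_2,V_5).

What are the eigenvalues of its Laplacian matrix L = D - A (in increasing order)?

Degrees: deg(V_0) = 4, deg(V_1) = 2, deg(V_2) = 3, deg(V_3) = 3, deg(V_4) = 4, deg(V_5) = 4.
L = D − A with rows/columns ordered (V_0, V_1, V_2, V_3, V_4, V_5):
  [ 4, -1, -1, -1, -1,  0]
  [-1,  2,  0,  0,  0, -1]
  [-1,  0,  3,  0, -1, -1]
  [-1,  0,  0,  3, -1, -1]
  [-1,  0, -1, -1,  4, -1]
  [ 0, -1, -1, -1, -1,  4]
Characteristic polynomial: det(λI − L) = λ(λ − 2)(λ − 3)(λ − 4)(λ − 5)(λ − 6).
Roots: λ = 0; (λ − 2) = 0 ⇒ λ = 2; (λ − 3) = 0 ⇒ λ = 3; (λ − 4) = 0 ⇒ λ = 4; (λ − 5) = 0 ⇒ λ = 5; (λ − 6) = 0 ⇒ λ = 6.
(Check: the roots sum (with multiplicity) to 20, matching trace L = Σdeg = 2·10 = 20.)
Laplacian eigenvalues (increasing order): [0.0, 2.0, 3.0, 4.0, 5.0, 6.0]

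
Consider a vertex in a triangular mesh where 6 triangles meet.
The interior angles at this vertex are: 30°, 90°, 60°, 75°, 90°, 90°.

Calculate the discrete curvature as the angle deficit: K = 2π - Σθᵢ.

Sum of angles = 435°. K = 360° - 435° = -75°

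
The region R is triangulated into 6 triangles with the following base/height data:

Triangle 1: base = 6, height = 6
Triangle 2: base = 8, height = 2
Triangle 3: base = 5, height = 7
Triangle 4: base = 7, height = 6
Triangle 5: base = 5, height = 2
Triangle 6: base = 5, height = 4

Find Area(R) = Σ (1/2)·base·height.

(1/2)×6×6 + (1/2)×8×2 + (1/2)×5×7 + (1/2)×7×6 + (1/2)×5×2 + (1/2)×5×4 = 79.5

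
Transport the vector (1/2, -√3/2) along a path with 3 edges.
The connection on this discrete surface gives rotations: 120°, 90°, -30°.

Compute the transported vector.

Total rotation: 120° + 90° + (-30°) = 180°. Final vector: (-0.5000, 0.8660)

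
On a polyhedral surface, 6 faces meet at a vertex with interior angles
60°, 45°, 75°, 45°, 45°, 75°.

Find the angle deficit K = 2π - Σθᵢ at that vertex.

Sum of angles = 345°. K = 360° - 345° = 15° = π/12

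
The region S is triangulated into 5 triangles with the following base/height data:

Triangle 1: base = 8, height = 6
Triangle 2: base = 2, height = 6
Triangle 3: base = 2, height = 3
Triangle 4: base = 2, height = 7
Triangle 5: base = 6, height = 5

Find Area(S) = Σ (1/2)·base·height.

(1/2)×8×6 + (1/2)×2×6 + (1/2)×2×3 + (1/2)×2×7 + (1/2)×6×5 = 55.0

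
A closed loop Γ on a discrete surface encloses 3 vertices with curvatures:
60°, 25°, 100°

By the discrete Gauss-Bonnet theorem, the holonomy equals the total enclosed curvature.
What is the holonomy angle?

Holonomy = total enclosed curvature = 60° + 25° + 100° = 185°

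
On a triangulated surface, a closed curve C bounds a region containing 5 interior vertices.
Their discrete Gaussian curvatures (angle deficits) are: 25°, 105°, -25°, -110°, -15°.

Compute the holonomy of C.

Holonomy = total enclosed curvature = 25° + 105° + (-25°) + (-110°) + (-15°) = -20°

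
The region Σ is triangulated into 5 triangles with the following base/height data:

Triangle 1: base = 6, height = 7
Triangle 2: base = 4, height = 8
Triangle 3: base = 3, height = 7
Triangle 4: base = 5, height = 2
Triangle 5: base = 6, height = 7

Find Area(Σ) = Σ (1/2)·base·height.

(1/2)×6×7 + (1/2)×4×8 + (1/2)×3×7 + (1/2)×5×2 + (1/2)×6×7 = 73.5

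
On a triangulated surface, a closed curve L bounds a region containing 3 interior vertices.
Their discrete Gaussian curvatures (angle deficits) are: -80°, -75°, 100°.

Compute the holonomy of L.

Holonomy = total enclosed curvature = (-80°) + (-75°) + 100° = -55°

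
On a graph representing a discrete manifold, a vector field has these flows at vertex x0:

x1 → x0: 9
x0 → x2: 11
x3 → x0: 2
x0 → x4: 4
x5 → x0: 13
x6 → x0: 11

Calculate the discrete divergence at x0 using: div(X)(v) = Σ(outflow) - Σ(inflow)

Divergence = sum of outgoing flows = (-9) + 11 + (-2) + 4 + (-13) + (-11) = -20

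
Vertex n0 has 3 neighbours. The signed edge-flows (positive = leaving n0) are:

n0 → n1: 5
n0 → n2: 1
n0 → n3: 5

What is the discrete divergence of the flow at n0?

Divergence = sum of outgoing flows = 5 + 1 + 5 = 11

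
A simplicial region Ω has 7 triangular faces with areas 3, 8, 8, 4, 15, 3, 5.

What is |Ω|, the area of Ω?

3 + 8 + 8 + 4 + 15 + 3 + 5 = 46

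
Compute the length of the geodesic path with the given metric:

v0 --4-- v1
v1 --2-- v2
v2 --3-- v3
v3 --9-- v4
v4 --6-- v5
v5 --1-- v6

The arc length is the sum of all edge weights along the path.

Arc length = 4 + 2 + 3 + 9 + 6 + 1 = 25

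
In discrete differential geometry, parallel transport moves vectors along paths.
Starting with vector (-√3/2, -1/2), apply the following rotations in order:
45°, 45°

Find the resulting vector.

Total rotation: 45° + 45° = 90°. Final vector: (0.5000, -0.8660)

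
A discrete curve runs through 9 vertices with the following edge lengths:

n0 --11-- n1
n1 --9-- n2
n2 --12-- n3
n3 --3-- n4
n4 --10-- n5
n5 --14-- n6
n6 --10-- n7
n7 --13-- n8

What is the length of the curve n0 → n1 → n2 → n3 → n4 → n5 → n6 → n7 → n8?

Arc length = 11 + 9 + 12 + 3 + 10 + 14 + 10 + 13 = 82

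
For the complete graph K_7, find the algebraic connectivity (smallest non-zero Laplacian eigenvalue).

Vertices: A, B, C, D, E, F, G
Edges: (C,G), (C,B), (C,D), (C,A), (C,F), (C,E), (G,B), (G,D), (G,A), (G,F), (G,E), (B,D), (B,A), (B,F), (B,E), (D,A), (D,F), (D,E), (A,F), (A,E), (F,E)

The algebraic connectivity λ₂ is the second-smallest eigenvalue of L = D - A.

For the complete graph K_n, L = nI − J (J = all-ones matrix). J has eigenvalues n (once, eigenvector 𝟙) and 0 (multiplicity n−1), so L has eigenvalues 0 (once) and n (multiplicity n−1). Here n = 7: eigenvalue 0 once and 7 with multiplicity 6.
Laplacian eigenvalues: [0.0, 7.0, 7.0, 7.0, 7.0, 7.0, 7.0]. Algebraic connectivity (smallest non-zero eigenvalue) = 7.0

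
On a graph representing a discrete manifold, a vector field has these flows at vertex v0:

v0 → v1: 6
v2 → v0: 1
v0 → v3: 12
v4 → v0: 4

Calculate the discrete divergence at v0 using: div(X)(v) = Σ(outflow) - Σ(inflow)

Divergence = sum of outgoing flows = 6 + (-1) + 12 + (-4) = 13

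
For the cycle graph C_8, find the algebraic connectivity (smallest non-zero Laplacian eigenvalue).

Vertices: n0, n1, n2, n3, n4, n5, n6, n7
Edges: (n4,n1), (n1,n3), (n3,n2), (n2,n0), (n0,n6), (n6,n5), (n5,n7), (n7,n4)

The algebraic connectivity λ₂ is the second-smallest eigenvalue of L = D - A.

The cycle graph C_n has Laplacian eigenvalues λ_k = 2 − 2cos(2πk/n), k = 0, 1, …, n−1. Here n = 8:
k=0: 2 − 2cos(0) = 0.0; k=1: 2 − 2cos(π/4) = 0.5858; k=2: 2 − 2cos(π/2) = 2.0; k=3: 2 − 2cos(3π/4) = 3.4142; k=4: 2 − 2cos(π) = 4.0; k=5: 2 − 2cos(5π/4) = 3.4142; k=6: 2 − 2cos(3π/2) = 2.0; k=7: 2 − 2cos(7π/4) = 0.5858.
Laplacian eigenvalues: [0.0, 0.5858, 0.5858, 2.0, 2.0, 3.4142, 3.4142, 4.0]. Algebraic connectivity (smallest non-zero eigenvalue) = 0.5858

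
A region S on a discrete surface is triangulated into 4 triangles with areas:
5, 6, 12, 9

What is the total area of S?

5 + 6 + 12 + 9 = 32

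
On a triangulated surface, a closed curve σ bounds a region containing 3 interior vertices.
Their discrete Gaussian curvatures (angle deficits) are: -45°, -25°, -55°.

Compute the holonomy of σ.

Holonomy = total enclosed curvature = (-45°) + (-25°) + (-55°) = -125°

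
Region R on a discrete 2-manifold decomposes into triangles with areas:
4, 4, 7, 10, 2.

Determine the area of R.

4 + 4 + 7 + 10 + 2 = 27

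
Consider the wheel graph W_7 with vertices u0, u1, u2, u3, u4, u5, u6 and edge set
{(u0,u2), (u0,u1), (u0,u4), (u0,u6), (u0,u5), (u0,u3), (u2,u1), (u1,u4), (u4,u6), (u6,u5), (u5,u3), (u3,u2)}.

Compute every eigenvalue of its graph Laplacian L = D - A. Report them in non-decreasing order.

The wheel W_7 is the join K_1 ∨ C_6 (a hub joined to every vertex of a cycle of length 6). For a join G ∨ H (G on p vertices, H on q vertices) the Laplacian spectrum is 0, p+q, the eigenvalues of L(G) other than one 0 each shifted by +q, and the eigenvalues of L(H) other than one 0 each shifted by +p. With G = K_1 (p = 1, nothing left after dropping its 0) and H = C_6 (q = 6, eigenvalues 2 − 2cos(2πk/6), k = 0, …, 5; drop k = 0), the spectrum of W_7 is 0, 7, and 1 + (2 − 2cos(2πk/6)) = 3 − 2cos(2πk/6) for k = 1, …, 5:
k=1: 3 − 2cos(π/3) = 2.0; k=2: 3 − 2cos(2π/3) = 4.0; k=3: 3 − 2cos(π) = 5.0; k=4: 3 − 2cos(4π/3) = 4.0; k=5: 3 − 2cos(5π/3) = 2.0.
Laplacian eigenvalues (increasing order): [0.0, 2.0, 2.0, 4.0, 4.0, 5.0, 7.0]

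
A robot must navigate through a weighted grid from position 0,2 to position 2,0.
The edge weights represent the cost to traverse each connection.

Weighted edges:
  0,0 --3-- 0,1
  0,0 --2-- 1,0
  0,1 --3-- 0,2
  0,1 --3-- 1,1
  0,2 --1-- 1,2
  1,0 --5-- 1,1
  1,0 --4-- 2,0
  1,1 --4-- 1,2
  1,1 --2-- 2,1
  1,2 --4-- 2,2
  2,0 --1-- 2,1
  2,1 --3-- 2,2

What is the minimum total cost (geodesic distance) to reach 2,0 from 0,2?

Shortest path: 0,2 → 1,2 → 1,1 → 2,1 → 2,0, total weight = 8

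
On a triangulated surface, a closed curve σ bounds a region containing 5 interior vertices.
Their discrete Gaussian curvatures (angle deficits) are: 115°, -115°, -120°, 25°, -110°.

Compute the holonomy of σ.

Holonomy = total enclosed curvature = 115° + (-115°) + (-120°) + 25° + (-110°) = -205°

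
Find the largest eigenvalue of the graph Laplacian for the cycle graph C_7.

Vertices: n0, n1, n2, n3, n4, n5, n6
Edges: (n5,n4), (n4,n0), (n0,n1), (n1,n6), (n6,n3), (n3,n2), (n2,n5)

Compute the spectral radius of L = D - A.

The cycle graph C_n has Laplacian eigenvalues λ_k = 2 − 2cos(2πk/n), k = 0, 1, …, n−1. Here n = 7:
k=0: 2 − 2cos(0) = 0.0; k=1: 2 − 2cos(2π/7) = 0.753; k=2: 2 − 2cos(4π/7) = 2.445; k=3: 2 − 2cos(6π/7) = 3.8019; k=4: 2 − 2cos(8π/7) = 3.8019; k=5: 2 − 2cos(10π/7) = 2.445; k=6: 2 − 2cos(12π/7) = 0.753.
Laplacian eigenvalues: [0.0, 0.753, 0.753, 2.445, 2.445, 3.8019, 3.8019]. Largest eigenvalue (spectral radius) = 3.8019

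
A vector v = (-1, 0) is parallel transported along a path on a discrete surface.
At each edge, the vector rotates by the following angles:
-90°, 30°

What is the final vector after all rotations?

Total rotation: (-90°) + 30° = -60°. Final vector: (-0.5000, 0.8660)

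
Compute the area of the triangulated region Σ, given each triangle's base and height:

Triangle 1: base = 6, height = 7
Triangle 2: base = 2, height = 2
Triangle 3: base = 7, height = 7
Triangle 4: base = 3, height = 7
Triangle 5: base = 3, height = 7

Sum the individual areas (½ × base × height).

(1/2)×6×7 + (1/2)×2×2 + (1/2)×7×7 + (1/2)×3×7 + (1/2)×3×7 = 68.5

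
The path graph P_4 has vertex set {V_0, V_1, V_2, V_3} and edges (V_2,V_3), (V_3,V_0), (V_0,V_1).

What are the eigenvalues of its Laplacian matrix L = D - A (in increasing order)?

The path graph P_n has Laplacian eigenvalues λ_k = 2 − 2cos(kπ/n), k = 0, 1, …, n−1. Here n = 4:
k=0: 2 − 2cos(0) = 0.0; k=1: 2 − 2cos(π/4) = 0.5858; k=2: 2 − 2cos(π/2) = 2.0; k=3: 2 − 2cos(3π/4) = 3.4142.
Laplacian eigenvalues (increasing order): [0.0, 0.5858, 2.0, 3.4142]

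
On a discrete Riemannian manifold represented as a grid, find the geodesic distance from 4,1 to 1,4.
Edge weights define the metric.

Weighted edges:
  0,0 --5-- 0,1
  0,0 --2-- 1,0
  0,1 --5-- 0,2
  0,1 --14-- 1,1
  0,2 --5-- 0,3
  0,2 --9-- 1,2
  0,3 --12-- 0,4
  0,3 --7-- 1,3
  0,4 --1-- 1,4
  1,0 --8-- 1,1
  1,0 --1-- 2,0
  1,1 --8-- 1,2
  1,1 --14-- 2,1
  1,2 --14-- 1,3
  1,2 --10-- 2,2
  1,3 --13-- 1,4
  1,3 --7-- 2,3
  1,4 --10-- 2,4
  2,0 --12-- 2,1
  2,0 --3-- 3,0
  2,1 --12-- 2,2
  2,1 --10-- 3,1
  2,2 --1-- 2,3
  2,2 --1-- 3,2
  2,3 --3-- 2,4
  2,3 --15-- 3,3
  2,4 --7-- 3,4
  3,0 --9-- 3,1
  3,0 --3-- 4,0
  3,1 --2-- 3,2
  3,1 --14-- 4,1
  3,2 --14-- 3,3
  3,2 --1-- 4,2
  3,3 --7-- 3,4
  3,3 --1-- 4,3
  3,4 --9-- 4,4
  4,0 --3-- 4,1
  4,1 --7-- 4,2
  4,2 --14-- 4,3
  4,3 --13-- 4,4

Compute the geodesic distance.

Shortest path: 4,1 → 4,2 → 3,2 → 2,2 → 2,3 → 2,4 → 1,4, total weight = 23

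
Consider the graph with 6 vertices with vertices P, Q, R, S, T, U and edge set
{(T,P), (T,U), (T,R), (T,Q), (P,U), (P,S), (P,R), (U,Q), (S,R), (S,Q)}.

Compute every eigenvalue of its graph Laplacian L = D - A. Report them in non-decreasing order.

Degrees: deg(P) = 4, deg(Q) = 3, deg(R) = 3, deg(S) = 3, deg(T) = 4, deg(U) = 3.
L = D − A with rows/columns ordered (P, Q, R, S, T, U):
  [ 4,  0, -1, -1, -1, -1]
  [ 0,  3,  0, -1, -1, -1]
  [-1,  0,  3, -1, -1,  0]
  [-1, -1, -1,  3,  0,  0]
  [-1, -1, -1,  0,  4, -1]
  [-1, -1,  0,  0, -1,  3]
Characteristic polynomial: det(λI − L) = λ(λ² − 8λ + 13)(λ − 3)(λ − 4)(λ − 5).
Roots: λ = 0; (λ² − 8λ + 13) = 0 ⇒ λ = 4 ± √3 ≈ 2.2679, 5.7321; (λ − 3) = 0 ⇒ λ = 3; (λ − 4) = 0 ⇒ λ = 4; (λ − 5) = 0 ⇒ λ = 5.
(Check: the roots sum (with multiplicity) to 20, matching trace L = Σdeg = 2·10 = 20.)
Laplacian eigenvalues (increasing order): [0.0, 2.2679, 3.0, 4.0, 5.0, 5.7321]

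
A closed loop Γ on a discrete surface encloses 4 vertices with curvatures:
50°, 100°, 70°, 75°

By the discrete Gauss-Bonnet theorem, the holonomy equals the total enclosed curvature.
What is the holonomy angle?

Holonomy = total enclosed curvature = 50° + 100° + 70° + 75° = 295°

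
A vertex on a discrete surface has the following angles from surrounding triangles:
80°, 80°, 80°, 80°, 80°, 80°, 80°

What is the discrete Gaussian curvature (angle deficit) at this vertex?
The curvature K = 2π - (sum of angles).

Sum of angles = 560°. K = 360° - 560° = -200°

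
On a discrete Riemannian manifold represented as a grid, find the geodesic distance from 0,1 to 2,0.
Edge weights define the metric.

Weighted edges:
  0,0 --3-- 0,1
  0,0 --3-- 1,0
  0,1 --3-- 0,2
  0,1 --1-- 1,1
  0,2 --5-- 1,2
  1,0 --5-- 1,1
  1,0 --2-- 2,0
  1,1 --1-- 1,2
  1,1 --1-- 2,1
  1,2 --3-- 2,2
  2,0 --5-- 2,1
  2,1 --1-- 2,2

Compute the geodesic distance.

Shortest path: 0,1 → 1,1 → 2,1 → 2,0, total weight = 7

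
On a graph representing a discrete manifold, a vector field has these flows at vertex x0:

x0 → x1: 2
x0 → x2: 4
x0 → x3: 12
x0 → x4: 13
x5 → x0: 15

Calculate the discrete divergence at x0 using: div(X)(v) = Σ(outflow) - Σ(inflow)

Divergence = sum of outgoing flows = 2 + 4 + 12 + 13 + (-15) = 16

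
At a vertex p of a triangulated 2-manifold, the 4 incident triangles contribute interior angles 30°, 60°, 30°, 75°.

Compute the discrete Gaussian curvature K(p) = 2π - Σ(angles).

Sum of angles = 195°. K = 360° - 195° = 165° = 11π/12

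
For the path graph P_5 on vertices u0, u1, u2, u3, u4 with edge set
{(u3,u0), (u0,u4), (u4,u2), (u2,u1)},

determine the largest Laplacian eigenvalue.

The path graph P_n has Laplacian eigenvalues λ_k = 2 − 2cos(kπ/n), k = 0, 1, …, n−1. Here n = 5:
k=0: 2 − 2cos(0) = 0.0; k=1: 2 − 2cos(π/5) = 0.382; k=2: 2 − 2cos(2π/5) = 1.382; k=3: 2 − 2cos(3π/5) = 2.618; k=4: 2 − 2cos(4π/5) = 3.618.
Laplacian eigenvalues: [0.0, 0.382, 1.382, 2.618, 3.618]. Largest eigenvalue (spectral radius) = 3.618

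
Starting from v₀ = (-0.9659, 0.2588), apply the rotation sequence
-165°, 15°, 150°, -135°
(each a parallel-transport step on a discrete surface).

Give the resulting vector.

Total rotation: (-165°) + 15° + 150° + (-135°) = -135°. Final vector: (0.8660, 0.5000)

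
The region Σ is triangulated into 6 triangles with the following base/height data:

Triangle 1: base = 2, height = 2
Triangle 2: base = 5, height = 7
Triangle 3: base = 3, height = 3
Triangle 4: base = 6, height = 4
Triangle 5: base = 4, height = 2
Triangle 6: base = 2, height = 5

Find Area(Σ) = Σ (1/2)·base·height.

(1/2)×2×2 + (1/2)×5×7 + (1/2)×3×3 + (1/2)×6×4 + (1/2)×4×2 + (1/2)×2×5 = 45.0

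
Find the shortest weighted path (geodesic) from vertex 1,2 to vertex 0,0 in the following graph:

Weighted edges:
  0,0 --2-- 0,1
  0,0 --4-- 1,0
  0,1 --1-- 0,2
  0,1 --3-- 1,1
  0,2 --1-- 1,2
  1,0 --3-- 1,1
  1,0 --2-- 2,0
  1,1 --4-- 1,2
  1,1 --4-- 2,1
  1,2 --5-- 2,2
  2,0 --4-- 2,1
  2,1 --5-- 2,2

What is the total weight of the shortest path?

Shortest path: 1,2 → 0,2 → 0,1 → 0,0, total weight = 4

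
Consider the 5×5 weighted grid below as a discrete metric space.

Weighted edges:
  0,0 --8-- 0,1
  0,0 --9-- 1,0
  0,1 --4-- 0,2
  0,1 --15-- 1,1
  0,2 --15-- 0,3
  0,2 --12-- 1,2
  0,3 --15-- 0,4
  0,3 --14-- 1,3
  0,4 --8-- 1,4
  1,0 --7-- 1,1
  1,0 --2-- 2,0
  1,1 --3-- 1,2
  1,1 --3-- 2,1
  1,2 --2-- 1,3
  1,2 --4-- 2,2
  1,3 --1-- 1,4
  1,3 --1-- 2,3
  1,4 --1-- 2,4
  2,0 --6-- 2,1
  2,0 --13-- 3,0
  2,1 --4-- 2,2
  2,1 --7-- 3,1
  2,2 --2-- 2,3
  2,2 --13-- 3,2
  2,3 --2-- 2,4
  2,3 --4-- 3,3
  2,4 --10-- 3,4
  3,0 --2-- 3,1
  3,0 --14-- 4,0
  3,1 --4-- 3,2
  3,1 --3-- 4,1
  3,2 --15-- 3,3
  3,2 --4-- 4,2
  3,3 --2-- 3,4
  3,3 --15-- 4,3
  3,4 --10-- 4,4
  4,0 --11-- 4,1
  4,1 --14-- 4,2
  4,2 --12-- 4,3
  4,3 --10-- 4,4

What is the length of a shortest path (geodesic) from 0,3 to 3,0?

Shortest path: 0,3 → 1,3 → 2,3 → 2,2 → 2,1 → 3,1 → 3,0, total weight = 30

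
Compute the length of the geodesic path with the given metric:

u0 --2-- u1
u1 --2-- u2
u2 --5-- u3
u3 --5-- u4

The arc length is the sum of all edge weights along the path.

Arc length = 2 + 2 + 5 + 5 = 14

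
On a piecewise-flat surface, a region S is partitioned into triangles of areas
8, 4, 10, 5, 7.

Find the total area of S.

8 + 4 + 10 + 5 + 7 = 34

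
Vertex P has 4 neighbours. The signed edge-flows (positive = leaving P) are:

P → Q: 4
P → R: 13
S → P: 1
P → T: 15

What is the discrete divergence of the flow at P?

Divergence = sum of outgoing flows = 4 + 13 + (-1) + 15 = 31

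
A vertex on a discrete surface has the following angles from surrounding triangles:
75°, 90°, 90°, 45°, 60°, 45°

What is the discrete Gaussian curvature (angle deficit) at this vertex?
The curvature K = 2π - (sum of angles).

Sum of angles = 405°. K = 360° - 405° = -45° = -π/4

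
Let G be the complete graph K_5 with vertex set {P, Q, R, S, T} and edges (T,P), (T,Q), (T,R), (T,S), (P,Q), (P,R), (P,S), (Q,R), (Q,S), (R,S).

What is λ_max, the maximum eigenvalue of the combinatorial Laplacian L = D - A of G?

For the complete graph K_n, L = nI − J (J = all-ones matrix). J has eigenvalues n (once, eigenvector 𝟙) and 0 (multiplicity n−1), so L has eigenvalues 0 (once) and n (multiplicity n−1). Here n = 5: eigenvalue 0 once and 5 with multiplicity 4.
Laplacian eigenvalues: [0.0, 5.0, 5.0, 5.0, 5.0]. Largest eigenvalue (spectral radius) = 5.0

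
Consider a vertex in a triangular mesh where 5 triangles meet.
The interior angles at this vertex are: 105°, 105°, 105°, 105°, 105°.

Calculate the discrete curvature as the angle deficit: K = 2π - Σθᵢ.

Sum of angles = 525°. K = 360° - 525° = -165°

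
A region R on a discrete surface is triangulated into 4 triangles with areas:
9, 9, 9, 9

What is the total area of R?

9 + 9 + 9 + 9 = 36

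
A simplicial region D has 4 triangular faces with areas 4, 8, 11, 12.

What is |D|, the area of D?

4 + 8 + 11 + 12 = 35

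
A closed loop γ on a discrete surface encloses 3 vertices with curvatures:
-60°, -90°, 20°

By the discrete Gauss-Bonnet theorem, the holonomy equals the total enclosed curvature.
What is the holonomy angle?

Holonomy = total enclosed curvature = (-60°) + (-90°) + 20° = -130°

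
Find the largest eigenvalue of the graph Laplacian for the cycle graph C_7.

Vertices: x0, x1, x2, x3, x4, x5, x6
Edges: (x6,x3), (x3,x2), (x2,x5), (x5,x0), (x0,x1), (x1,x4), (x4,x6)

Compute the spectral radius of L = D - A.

The cycle graph C_n has Laplacian eigenvalues λ_k = 2 − 2cos(2πk/n), k = 0, 1, …, n−1. Here n = 7:
k=0: 2 − 2cos(0) = 0.0; k=1: 2 − 2cos(2π/7) = 0.753; k=2: 2 − 2cos(4π/7) = 2.445; k=3: 2 − 2cos(6π/7) = 3.8019; k=4: 2 − 2cos(8π/7) = 3.8019; k=5: 2 − 2cos(10π/7) = 2.445; k=6: 2 − 2cos(12π/7) = 0.753.
Laplacian eigenvalues: [0.0, 0.753, 0.753, 2.445, 2.445, 3.8019, 3.8019]. Largest eigenvalue (spectral radius) = 3.8019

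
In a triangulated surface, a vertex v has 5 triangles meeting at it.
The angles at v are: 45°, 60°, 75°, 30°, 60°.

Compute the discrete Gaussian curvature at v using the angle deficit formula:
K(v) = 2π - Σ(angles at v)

Sum of angles = 270°. K = 360° - 270° = 90° = π/2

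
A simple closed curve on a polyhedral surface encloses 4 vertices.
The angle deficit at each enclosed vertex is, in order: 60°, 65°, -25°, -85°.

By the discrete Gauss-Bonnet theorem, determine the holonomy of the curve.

Holonomy = total enclosed curvature = 60° + 65° + (-25°) + (-85°) = 15°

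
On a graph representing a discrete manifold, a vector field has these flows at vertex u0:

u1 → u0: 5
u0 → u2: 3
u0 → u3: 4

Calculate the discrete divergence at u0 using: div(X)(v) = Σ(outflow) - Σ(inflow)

Divergence = sum of outgoing flows = (-5) + 3 + 4 = 2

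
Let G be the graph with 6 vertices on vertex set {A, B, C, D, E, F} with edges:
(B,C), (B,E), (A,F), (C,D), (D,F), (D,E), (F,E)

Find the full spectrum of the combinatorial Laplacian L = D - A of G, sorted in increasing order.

Degrees: deg(A) = 1, deg(B) = 2, deg(C) = 2, deg(D) = 3, deg(E) = 3, deg(F) = 3.
L = D − A with rows/columns ordered (A, B, C, D, E, F):
  [ 1,  0,  0,  0,  0, -1]
  [ 0,  2, -1,  0, -1,  0]
  [ 0, -1,  2, -1,  0,  0]
  [ 0,  0, -1,  3, -1, -1]
  [ 0, -1,  0, -1,  3, -1]
  [-1,  0,  0, -1, -1,  3]
Characteristic polynomial: det(λI − L) = λ(λ² − 5λ + 3)(λ − 2)(λ² − 7λ + 11).
Roots: λ = 0; (λ² − 5λ + 3) = 0 ⇒ λ = (5 ± √13)/2 ≈ 0.6972, 4.3028; (λ − 2) = 0 ⇒ λ = 2; (λ² − 7λ + 11) = 0 ⇒ λ = (7 ± √5)/2 ≈ 2.382, 4.618.
(Check: the roots sum (with multiplicity) to 14, matching trace L = Σdeg = 2·7 = 14.)
Laplacian eigenvalues (increasing order): [0.0, 0.6972, 2.0, 2.382, 4.3028, 4.618]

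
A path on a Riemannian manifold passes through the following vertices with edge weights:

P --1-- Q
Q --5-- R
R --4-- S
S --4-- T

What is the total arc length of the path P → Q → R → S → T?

Arc length = 1 + 5 + 4 + 4 = 14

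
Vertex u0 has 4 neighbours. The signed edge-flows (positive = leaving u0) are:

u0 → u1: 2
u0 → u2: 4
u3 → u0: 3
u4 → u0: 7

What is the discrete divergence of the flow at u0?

Divergence = sum of outgoing flows = 2 + 4 + (-3) + (-7) = -4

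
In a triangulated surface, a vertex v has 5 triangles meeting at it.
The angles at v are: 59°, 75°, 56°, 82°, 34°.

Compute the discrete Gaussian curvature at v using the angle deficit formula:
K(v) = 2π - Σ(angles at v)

Sum of angles = 306°. K = 360° - 306° = 54° = 3π/10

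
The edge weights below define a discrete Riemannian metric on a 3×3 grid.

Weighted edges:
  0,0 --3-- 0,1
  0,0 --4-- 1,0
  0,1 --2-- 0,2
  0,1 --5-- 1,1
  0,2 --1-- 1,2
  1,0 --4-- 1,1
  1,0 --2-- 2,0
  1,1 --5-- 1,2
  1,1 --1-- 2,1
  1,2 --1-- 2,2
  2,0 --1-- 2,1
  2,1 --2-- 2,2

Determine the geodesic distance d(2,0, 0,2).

Shortest path: 2,0 → 2,1 → 2,2 → 1,2 → 0,2, total weight = 5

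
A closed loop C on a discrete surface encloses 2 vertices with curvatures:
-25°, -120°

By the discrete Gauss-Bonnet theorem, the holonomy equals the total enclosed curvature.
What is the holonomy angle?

Holonomy = total enclosed curvature = (-25°) + (-120°) = -145°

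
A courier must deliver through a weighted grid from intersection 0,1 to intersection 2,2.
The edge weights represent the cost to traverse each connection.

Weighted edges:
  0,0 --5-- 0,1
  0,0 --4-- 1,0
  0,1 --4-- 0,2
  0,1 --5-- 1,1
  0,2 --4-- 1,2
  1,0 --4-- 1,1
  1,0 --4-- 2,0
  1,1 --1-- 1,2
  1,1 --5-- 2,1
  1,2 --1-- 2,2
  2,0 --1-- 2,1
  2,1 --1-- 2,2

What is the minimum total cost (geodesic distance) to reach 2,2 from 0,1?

Shortest path: 0,1 → 1,1 → 1,2 → 2,2, total weight = 7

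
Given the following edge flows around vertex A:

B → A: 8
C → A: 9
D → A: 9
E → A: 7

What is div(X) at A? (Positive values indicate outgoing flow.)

Divergence = sum of outgoing flows = (-8) + (-9) + (-9) + (-7) = -33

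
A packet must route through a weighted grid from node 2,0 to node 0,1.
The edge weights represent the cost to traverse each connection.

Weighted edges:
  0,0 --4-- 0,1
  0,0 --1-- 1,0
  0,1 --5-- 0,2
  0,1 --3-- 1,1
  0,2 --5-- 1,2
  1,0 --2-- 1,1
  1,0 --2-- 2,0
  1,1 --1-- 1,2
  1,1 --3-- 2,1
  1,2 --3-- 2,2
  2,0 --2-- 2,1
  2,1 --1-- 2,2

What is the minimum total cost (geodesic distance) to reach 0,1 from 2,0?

Shortest path: 2,0 → 1,0 → 0,0 → 0,1, total weight = 7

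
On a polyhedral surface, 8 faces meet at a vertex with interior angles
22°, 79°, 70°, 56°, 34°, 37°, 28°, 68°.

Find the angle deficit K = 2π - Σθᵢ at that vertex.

Sum of angles = 394°. K = 360° - 394° = -34° = -17π/90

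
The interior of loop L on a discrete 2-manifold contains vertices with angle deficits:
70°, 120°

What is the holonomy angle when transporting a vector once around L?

Holonomy = total enclosed curvature = 70° + 120° = 190°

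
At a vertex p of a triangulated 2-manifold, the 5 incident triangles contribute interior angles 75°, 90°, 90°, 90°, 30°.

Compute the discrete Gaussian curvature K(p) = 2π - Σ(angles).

Sum of angles = 375°. K = 360° - 375° = -15° = -π/12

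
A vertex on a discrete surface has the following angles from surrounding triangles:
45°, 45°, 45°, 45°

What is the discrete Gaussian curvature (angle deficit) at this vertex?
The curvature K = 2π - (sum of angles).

Sum of angles = 180°. K = 360° - 180° = 180° = π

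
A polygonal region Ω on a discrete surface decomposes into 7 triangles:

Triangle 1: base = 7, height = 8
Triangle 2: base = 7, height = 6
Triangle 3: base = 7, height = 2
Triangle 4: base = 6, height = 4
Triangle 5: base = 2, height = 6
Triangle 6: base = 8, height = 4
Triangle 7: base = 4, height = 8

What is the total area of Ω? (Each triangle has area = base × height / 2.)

(1/2)×7×8 + (1/2)×7×6 + (1/2)×7×2 + (1/2)×6×4 + (1/2)×2×6 + (1/2)×8×4 + (1/2)×4×8 = 106.0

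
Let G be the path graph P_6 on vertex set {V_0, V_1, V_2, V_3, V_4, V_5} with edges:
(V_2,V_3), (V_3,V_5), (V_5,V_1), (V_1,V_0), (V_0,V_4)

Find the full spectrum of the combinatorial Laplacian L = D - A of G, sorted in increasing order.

The path graph P_n has Laplacian eigenvalues λ_k = 2 − 2cos(kπ/n), k = 0, 1, …, n−1. Here n = 6:
k=0: 2 − 2cos(0) = 0.0; k=1: 2 − 2cos(π/6) = 0.2679; k=2: 2 − 2cos(π/3) = 1.0; k=3: 2 − 2cos(π/2) = 2.0; k=4: 2 − 2cos(2π/3) = 3.0; k=5: 2 − 2cos(5π/6) = 3.7321.
Laplacian eigenvalues (increasing order): [0.0, 0.2679, 1.0, 2.0, 3.0, 3.7321]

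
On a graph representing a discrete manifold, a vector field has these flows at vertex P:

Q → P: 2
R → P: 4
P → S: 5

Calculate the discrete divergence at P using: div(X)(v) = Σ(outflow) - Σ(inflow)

Divergence = sum of outgoing flows = (-2) + (-4) + 5 = -1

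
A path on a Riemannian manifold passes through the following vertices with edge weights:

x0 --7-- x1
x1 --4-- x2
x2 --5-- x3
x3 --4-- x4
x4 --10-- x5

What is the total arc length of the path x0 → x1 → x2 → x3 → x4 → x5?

Arc length = 7 + 4 + 5 + 4 + 10 = 30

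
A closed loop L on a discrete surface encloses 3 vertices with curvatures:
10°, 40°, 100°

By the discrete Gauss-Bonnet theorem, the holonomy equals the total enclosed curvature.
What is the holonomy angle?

Holonomy = total enclosed curvature = 10° + 40° + 100° = 150°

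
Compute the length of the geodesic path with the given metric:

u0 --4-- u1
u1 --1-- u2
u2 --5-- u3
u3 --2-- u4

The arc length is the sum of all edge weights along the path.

Arc length = 4 + 1 + 5 + 2 = 12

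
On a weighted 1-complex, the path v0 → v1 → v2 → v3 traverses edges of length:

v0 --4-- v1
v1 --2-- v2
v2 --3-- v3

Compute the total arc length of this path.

Arc length = 4 + 2 + 3 = 9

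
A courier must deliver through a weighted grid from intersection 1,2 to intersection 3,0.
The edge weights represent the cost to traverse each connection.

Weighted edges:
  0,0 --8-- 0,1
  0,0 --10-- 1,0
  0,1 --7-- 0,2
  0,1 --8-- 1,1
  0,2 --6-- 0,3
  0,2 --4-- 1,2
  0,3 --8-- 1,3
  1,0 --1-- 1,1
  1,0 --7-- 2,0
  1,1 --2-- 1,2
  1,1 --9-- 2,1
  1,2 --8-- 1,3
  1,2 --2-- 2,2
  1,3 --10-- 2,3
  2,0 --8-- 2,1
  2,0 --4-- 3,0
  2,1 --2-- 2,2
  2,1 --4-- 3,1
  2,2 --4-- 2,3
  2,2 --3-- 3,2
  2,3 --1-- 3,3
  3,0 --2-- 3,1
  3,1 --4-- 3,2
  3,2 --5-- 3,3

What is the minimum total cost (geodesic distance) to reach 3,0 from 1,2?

Shortest path: 1,2 → 2,2 → 2,1 → 3,1 → 3,0, total weight = 10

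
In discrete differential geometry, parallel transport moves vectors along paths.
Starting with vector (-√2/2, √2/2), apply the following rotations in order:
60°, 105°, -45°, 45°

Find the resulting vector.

Total rotation: 60° + 105° + (-45°) + 45° = 165°. Final vector: (0.5000, -0.8660)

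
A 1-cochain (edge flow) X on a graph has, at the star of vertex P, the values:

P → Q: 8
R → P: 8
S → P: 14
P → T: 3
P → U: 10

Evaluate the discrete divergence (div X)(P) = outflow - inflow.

Divergence = sum of outgoing flows = 8 + (-8) + (-14) + 3 + 10 = -1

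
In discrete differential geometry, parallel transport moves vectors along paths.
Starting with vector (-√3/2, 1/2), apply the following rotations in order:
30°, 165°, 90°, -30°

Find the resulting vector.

Total rotation: 30° + 165° + 90° + (-30°) = 255° ≡ -105° (mod 360°). Final vector: (0.7071, 0.7071)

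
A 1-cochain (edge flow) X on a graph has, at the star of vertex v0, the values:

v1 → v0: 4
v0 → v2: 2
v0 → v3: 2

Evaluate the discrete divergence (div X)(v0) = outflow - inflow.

Divergence = sum of outgoing flows = (-4) + 2 + 2 = 0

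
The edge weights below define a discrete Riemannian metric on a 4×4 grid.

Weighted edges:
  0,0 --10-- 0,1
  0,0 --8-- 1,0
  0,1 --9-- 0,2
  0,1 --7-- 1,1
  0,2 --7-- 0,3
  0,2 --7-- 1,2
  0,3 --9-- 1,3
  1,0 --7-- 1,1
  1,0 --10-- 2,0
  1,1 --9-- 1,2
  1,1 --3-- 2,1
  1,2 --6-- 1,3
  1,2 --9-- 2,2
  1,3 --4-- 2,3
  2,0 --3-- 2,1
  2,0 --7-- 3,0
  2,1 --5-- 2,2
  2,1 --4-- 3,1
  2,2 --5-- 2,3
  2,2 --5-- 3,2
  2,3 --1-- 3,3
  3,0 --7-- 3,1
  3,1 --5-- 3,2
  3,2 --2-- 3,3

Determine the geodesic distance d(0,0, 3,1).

Shortest path: 0,0 → 1,0 → 1,1 → 2,1 → 3,1, total weight = 22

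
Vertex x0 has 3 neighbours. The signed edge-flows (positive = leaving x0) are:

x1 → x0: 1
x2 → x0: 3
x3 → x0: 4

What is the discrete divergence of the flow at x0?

Divergence = sum of outgoing flows = (-1) + (-3) + (-4) = -8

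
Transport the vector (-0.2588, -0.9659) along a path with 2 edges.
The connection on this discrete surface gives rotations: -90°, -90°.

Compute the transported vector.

Total rotation: (-90°) + (-90°) = -180° ≡ 180° (mod 360°). Final vector: (0.2588, 0.9659)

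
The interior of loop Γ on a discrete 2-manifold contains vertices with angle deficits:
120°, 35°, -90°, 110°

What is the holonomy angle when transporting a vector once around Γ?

Holonomy = total enclosed curvature = 120° + 35° + (-90°) + 110° = 175°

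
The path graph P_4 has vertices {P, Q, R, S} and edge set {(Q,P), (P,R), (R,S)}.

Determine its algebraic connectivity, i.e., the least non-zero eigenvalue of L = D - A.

The path graph P_n has Laplacian eigenvalues λ_k = 2 − 2cos(kπ/n), k = 0, 1, …, n−1. Here n = 4:
k=0: 2 − 2cos(0) = 0.0; k=1: 2 − 2cos(π/4) = 0.5858; k=2: 2 − 2cos(π/2) = 2.0; k=3: 2 − 2cos(3π/4) = 3.4142.
Laplacian eigenvalues: [0.0, 0.5858, 2.0, 3.4142]. Algebraic connectivity (smallest non-zero eigenvalue) = 0.5858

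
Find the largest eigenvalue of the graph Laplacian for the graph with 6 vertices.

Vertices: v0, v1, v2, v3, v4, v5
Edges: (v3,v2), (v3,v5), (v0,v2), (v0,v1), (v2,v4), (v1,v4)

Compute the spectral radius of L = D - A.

Degrees: deg(v0) = 2, deg(v1) = 2, deg(v2) = 3, deg(v3) = 2, deg(v4) = 2, deg(v5) = 1.
L = D − A with rows/columns ordered (v0, v1, v2, v3, v4, v5):
  [ 2, -1, -1,  0,  0,  0]
  [-1,  2,  0,  0, -1,  0]
  [-1,  0,  3, -1, -1,  0]
  [ 0,  0, -1,  2,  0, -1]
  [ 0, -1, -1,  0,  2,  0]
  [ 0,  0,  0, -1,  0,  1]
Characteristic polynomial: det(λI − L) = λ(λ² − 5λ + 2)(λ − 2)²(λ − 3).
Roots: λ = 0; (λ² − 5λ + 2) = 0 ⇒ λ = (5 ± √17)/2 ≈ 0.4384, 4.5616; (λ − 2) = 0 ⇒ λ = 2 (multiplicity 2); (λ − 3) = 0 ⇒ λ = 3.
(Check: the roots sum (with multiplicity) to 12, matching trace L = Σdeg = 2·6 = 12.)
Laplacian eigenvalues: [0.0, 0.4384, 2.0, 2.0, 3.0, 4.5616]. Largest eigenvalue (spectral radius) = 4.5616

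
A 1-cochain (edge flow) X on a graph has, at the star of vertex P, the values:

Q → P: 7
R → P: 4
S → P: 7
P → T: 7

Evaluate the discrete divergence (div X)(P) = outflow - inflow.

Divergence = sum of outgoing flows = (-7) + (-4) + (-7) + 7 = -11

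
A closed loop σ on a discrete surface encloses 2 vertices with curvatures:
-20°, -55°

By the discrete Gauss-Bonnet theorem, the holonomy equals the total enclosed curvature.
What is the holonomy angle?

Holonomy = total enclosed curvature = (-20°) + (-55°) = -75°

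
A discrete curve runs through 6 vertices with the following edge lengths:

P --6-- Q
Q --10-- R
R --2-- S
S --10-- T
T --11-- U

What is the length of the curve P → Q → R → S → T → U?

Arc length = 6 + 10 + 2 + 10 + 11 = 39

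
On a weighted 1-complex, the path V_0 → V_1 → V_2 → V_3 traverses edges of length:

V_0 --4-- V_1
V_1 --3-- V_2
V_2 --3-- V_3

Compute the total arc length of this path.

Arc length = 4 + 3 + 3 = 10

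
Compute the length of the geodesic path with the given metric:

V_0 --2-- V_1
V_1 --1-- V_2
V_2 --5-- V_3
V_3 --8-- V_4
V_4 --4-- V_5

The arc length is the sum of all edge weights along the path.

Arc length = 2 + 1 + 5 + 8 + 4 = 20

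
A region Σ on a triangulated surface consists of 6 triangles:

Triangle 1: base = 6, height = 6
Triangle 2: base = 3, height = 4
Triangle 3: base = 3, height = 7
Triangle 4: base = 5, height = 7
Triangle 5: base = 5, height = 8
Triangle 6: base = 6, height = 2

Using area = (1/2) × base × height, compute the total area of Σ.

(1/2)×6×6 + (1/2)×3×4 + (1/2)×3×7 + (1/2)×5×7 + (1/2)×5×8 + (1/2)×6×2 = 78.0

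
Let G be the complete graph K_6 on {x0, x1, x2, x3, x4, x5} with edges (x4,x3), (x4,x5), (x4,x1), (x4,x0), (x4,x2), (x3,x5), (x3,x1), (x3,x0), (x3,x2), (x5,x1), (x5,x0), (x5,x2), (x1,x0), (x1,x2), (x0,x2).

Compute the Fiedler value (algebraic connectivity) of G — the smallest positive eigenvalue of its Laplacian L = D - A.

For the complete graph K_n, L = nI − J (J = all-ones matrix). J has eigenvalues n (once, eigenvector 𝟙) and 0 (multiplicity n−1), so L has eigenvalues 0 (once) and n (multiplicity n−1). Here n = 6: eigenvalue 0 once and 6 with multiplicity 5.
Laplacian eigenvalues: [0.0, 6.0, 6.0, 6.0, 6.0, 6.0]. Algebraic connectivity (smallest non-zero eigenvalue) = 6.0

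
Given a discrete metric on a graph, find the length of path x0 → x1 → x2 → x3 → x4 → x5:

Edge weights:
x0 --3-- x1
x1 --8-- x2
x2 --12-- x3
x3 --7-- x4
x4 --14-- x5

Arc length = 3 + 8 + 12 + 7 + 14 = 44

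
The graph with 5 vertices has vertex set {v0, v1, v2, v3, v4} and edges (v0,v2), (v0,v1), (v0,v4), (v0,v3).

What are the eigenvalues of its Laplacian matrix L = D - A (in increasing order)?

Degrees: deg(v0) = 4, deg(v1) = 1, deg(v2) = 1, deg(v3) = 1, deg(v4) = 1.
L = D − A with rows/columns ordered (v0, v1, v2, v3, v4):
  [ 4, -1, -1, -1, -1]
  [-1,  1,  0,  0,  0]
  [-1,  0,  1,  0,  0]
  [-1,  0,  0,  1,  0]
  [-1,  0,  0,  0,  1]
Characteristic polynomial: det(λI − L) = λ(λ − 1)³(λ − 5).
Roots: λ = 0; (λ − 1) = 0 ⇒ λ = 1 (multiplicity 3); (λ − 5) = 0 ⇒ λ = 5.
(Check: the roots sum (with multiplicity) to 8, matching trace L = Σdeg = 2·4 = 8.)
Laplacian eigenvalues (increasing order): [0.0, 1.0, 1.0, 1.0, 5.0]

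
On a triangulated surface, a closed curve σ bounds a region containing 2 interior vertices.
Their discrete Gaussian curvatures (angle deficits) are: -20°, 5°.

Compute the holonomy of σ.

Holonomy = total enclosed curvature = (-20°) + 5° = -15°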